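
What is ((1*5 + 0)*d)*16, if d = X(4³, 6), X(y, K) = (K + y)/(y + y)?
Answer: 175/4 ≈ 43.750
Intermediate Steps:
X(y, K) = (K + y)/(2*y) (X(y, K) = (K + y)/((2*y)) = (K + y)*(1/(2*y)) = (K + y)/(2*y))
d = 35/64 (d = (6 + 4³)/(2*(4³)) = (½)*(6 + 64)/64 = (½)*(1/64)*70 = 35/64 ≈ 0.54688)
((1*5 + 0)*d)*16 = ((1*5 + 0)*(35/64))*16 = ((5 + 0)*(35/64))*16 = (5*(35/64))*16 = (175/64)*16 = 175/4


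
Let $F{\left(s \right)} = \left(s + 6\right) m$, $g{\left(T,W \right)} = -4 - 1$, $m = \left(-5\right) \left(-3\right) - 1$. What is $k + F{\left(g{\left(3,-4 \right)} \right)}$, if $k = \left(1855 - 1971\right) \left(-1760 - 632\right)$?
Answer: $277486$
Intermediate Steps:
$m = 14$ ($m = 15 - 1 = 14$)
$g{\left(T,W \right)} = -5$ ($g{\left(T,W \right)} = -4 - 1 = -5$)
$F{\left(s \right)} = 84 + 14 s$ ($F{\left(s \right)} = \left(s + 6\right) 14 = \left(6 + s\right) 14 = 84 + 14 s$)
$k = 277472$ ($k = \left(-116\right) \left(-2392\right) = 277472$)
$k + F{\left(g{\left(3,-4 \right)} \right)} = 277472 + \left(84 + 14 \left(-5\right)\right) = 277472 + \left(84 - 70\right) = 277472 + 14 = 277486$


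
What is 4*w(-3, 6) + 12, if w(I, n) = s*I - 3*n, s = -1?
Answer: -48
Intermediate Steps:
w(I, n) = -I - 3*n
4*w(-3, 6) + 12 = 4*(-1*(-3) - 3*6) + 12 = 4*(3 - 18) + 12 = 4*(-15) + 12 = -60 + 12 = -48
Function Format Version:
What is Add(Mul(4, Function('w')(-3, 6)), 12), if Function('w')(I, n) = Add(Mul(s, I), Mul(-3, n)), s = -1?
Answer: -48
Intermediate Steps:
Function('w')(I, n) = Add(Mul(-1, I), Mul(-3, n))
Add(Mul(4, Function('w')(-3, 6)), 12) = Add(Mul(4, Add(Mul(-1, -3), Mul(-3, 6))), 12) = Add(Mul(4, Add(3, -18)), 12) = Add(Mul(4, -15), 12) = Add(-60, 12) = -48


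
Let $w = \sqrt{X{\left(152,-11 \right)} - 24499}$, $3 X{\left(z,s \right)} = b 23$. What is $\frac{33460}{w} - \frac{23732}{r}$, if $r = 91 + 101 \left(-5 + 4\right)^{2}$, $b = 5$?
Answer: $- \frac{5933}{48} - \frac{16730 i \sqrt{220146}}{36691} \approx -123.6 - 213.94 i$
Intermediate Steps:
$X{\left(z,s \right)} = \frac{115}{3}$ ($X{\left(z,s \right)} = \frac{5 \cdot 23}{3} = \frac{1}{3} \cdot 115 = \frac{115}{3}$)
$w = \frac{i \sqrt{220146}}{3}$ ($w = \sqrt{\frac{115}{3} - 24499} = \sqrt{- \frac{73382}{3}} = \frac{i \sqrt{220146}}{3} \approx 156.4 i$)
$r = 192$ ($r = 91 + 101 \left(-1\right)^{2} = 91 + 101 \cdot 1 = 91 + 101 = 192$)
$\frac{33460}{w} - \frac{23732}{r} = \frac{33460}{\frac{1}{3} i \sqrt{220146}} - \frac{23732}{192} = 33460 \left(- \frac{i \sqrt{220146}}{73382}\right) - \frac{5933}{48} = - \frac{16730 i \sqrt{220146}}{36691} - \frac{5933}{48} = - \frac{5933}{48} - \frac{16730 i \sqrt{220146}}{36691}$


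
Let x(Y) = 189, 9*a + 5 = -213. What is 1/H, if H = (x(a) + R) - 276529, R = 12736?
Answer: -1/263604 ≈ -3.7936e-6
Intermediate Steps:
a = -218/9 (a = -5/9 + (1/9)*(-213) = -5/9 - 71/3 = -218/9 ≈ -24.222)
H = -263604 (H = (189 + 12736) - 276529 = 12925 - 276529 = -263604)
1/H = 1/(-263604) = -1/263604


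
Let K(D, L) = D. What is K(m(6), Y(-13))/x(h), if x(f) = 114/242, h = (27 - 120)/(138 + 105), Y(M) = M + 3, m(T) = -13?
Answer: -1573/57 ≈ -27.596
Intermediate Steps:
Y(M) = 3 + M
h = -31/81 (h = -93/243 = -93*1/243 = -31/81 ≈ -0.38272)
x(f) = 57/121 (x(f) = 114*(1/242) = 57/121)
K(m(6), Y(-13))/x(h) = -13/57/121 = -13*121/57 = -1573/57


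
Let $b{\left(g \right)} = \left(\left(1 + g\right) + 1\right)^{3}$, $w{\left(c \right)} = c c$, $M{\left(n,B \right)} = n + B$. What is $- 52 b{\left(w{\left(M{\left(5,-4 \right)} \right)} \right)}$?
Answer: $-1404$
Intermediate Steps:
$M{\left(n,B \right)} = B + n$
$w{\left(c \right)} = c^{2}$
$b{\left(g \right)} = \left(2 + g\right)^{3}$
$- 52 b{\left(w{\left(M{\left(5,-4 \right)} \right)} \right)} = - 52 \left(2 + \left(-4 + 5\right)^{2}\right)^{3} = - 52 \left(2 + 1^{2}\right)^{3} = - 52 \left(2 + 1\right)^{3} = - 52 \cdot 3^{3} = \left(-52\right) 27 = -1404$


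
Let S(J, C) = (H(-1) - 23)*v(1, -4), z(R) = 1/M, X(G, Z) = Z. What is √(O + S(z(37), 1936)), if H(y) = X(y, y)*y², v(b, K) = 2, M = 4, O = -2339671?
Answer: I*√2339719 ≈ 1529.6*I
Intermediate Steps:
z(R) = ¼ (z(R) = 1/4 = ¼)
H(y) = y³ (H(y) = y*y² = y³)
S(J, C) = -48 (S(J, C) = ((-1)³ - 23)*2 = (-1 - 23)*2 = -24*2 = -48)
√(O + S(z(37), 1936)) = √(-2339671 - 48) = √(-2339719) = I*√2339719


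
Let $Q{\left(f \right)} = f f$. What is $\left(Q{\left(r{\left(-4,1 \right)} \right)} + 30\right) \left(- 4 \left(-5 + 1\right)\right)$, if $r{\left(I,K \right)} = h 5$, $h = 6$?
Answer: $14880$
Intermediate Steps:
$r{\left(I,K \right)} = 30$ ($r{\left(I,K \right)} = 6 \cdot 5 = 30$)
$Q{\left(f \right)} = f^{2}$
$\left(Q{\left(r{\left(-4,1 \right)} \right)} + 30\right) \left(- 4 \left(-5 + 1\right)\right) = \left(30^{2} + 30\right) \left(- 4 \left(-5 + 1\right)\right) = \left(900 + 30\right) \left(\left(-4\right) \left(-4\right)\right) = 930 \cdot 16 = 14880$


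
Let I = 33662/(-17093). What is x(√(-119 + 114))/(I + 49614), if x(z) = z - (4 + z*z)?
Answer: 17093/848018440 + 17093*I*√5/848018440 ≈ 2.0156e-5 + 4.5071e-5*I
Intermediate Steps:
I = -33662/17093 (I = 33662*(-1/17093) = -33662/17093 ≈ -1.9693)
x(z) = -4 + z - z² (x(z) = z - (4 + z²) = z + (-4 - z²) = -4 + z - z²)
x(√(-119 + 114))/(I + 49614) = (-4 + √(-119 + 114) - (√(-119 + 114))²)/(-33662/17093 + 49614) = (-4 + √(-5) - (√(-5))²)/(848018440/17093) = (-4 + I*√5 - (I*√5)²)*(17093/848018440) = (-4 + I*√5 - 1*(-5))*(17093/848018440) = (-4 + I*√5 + 5)*(17093/848018440) = (1 + I*√5)*(17093/848018440) = 17093/848018440 + 17093*I*√5/848018440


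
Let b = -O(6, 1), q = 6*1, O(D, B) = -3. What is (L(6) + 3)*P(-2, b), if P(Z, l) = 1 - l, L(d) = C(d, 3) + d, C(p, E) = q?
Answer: -30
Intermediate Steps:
q = 6
C(p, E) = 6
b = 3 (b = -1*(-3) = 3)
L(d) = 6 + d
(L(6) + 3)*P(-2, b) = ((6 + 6) + 3)*(1 - 1*3) = (12 + 3)*(1 - 3) = 15*(-2) = -30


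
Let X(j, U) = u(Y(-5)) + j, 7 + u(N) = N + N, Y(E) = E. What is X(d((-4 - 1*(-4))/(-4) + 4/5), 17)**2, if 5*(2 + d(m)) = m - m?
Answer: 361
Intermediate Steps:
d(m) = -2 (d(m) = -2 + (m - m)/5 = -2 + (1/5)*0 = -2 + 0 = -2)
u(N) = -7 + 2*N (u(N) = -7 + (N + N) = -7 + 2*N)
X(j, U) = -17 + j (X(j, U) = (-7 + 2*(-5)) + j = (-7 - 10) + j = -17 + j)
X(d((-4 - 1*(-4))/(-4) + 4/5), 17)**2 = (-17 - 2)**2 = (-19)**2 = 361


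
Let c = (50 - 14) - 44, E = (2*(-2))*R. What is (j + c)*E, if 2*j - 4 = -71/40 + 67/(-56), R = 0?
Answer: 0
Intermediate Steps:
E = 0 (E = (2*(-2))*0 = -4*0 = 0)
c = -8 (c = 36 - 44 = -8)
j = 18/35 (j = 2 + (-71/40 + 67/(-56))/2 = 2 + (-71*1/40 + 67*(-1/56))/2 = 2 + (-71/40 - 67/56)/2 = 2 + (½)*(-104/35) = 2 - 52/35 = 18/35 ≈ 0.51429)
(j + c)*E = (18/35 - 8)*0 = -262/35*0 = 0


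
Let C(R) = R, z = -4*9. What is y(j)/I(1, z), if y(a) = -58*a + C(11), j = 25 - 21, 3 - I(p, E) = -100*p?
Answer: -221/103 ≈ -2.1456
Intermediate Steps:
z = -36
I(p, E) = 3 + 100*p (I(p, E) = 3 - (-100)*p = 3 + 100*p)
j = 4
y(a) = 11 - 58*a (y(a) = -58*a + 11 = 11 - 58*a)
y(j)/I(1, z) = (11 - 58*4)/(3 + 100*1) = (11 - 232)/(3 + 100) = -221/103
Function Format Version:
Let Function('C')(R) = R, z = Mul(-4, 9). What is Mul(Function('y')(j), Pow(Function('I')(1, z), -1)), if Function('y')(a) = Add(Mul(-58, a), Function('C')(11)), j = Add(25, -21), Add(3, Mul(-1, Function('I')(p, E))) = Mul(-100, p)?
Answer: Rational(-221, 103) ≈ -2.1456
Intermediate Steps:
z = -36
Function('I')(p, E) = Add(3, Mul(100, p)) (Function('I')(p, E) = Add(3, Mul(-1, Mul(-100, p))) = Add(3, Mul(100, p)))
j = 4
Function('y')(a) = Add(11, Mul(-58, a)) (Function('y')(a) = Add(Mul(-58, a), 11) = Add(11, Mul(-58, a)))
Mul(Function('y')(j), Pow(Function('I')(1, z), -1)) = Mul(Add(11, Mul(-58, 4)), Pow(Add(3, Mul(100, 1)), -1)) = Mul(Add(11, -232), Pow(Add(3, 100), -1)) = Mul(-221, Pow(103, -1)) = Mul(-221, Rational(1, 103)) = Rational(-221, 103)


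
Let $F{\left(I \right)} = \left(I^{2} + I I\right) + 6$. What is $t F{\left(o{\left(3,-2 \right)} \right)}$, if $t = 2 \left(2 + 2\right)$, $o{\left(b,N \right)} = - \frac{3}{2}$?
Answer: $84$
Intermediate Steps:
$o{\left(b,N \right)} = - \frac{3}{2}$ ($o{\left(b,N \right)} = \left(-3\right) \frac{1}{2} = - \frac{3}{2}$)
$F{\left(I \right)} = 6 + 2 I^{2}$ ($F{\left(I \right)} = \left(I^{2} + I^{2}\right) + 6 = 2 I^{2} + 6 = 6 + 2 I^{2}$)
$t = 8$ ($t = 2 \cdot 4 = 8$)
$t F{\left(o{\left(3,-2 \right)} \right)} = 8 \left(6 + 2 \left(- \frac{3}{2}\right)^{2}\right) = 8 \left(6 + 2 \cdot \frac{9}{4}\right) = 8 \left(6 + \frac{9}{2}\right) = 8 \cdot \frac{21}{2} = 84$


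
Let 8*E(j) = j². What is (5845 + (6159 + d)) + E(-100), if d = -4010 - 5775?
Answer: 3469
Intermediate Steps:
d = -9785
E(j) = j²/8
(5845 + (6159 + d)) + E(-100) = (5845 + (6159 - 9785)) + (⅛)*(-100)² = (5845 - 3626) + (⅛)*10000 = 2219 + 1250 = 3469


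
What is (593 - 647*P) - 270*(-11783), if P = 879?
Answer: 2613290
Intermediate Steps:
(593 - 647*P) - 270*(-11783) = (593 - 647*879) - 270*(-11783) = (593 - 568713) + 3181410 = -568120 + 3181410 = 2613290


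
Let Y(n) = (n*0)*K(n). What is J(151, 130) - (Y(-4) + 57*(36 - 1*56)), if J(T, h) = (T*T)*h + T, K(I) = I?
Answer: 2965421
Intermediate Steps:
Y(n) = 0 (Y(n) = (n*0)*n = 0*n = 0)
J(T, h) = T + h*T**2 (J(T, h) = T**2*h + T = h*T**2 + T = T + h*T**2)
J(151, 130) - (Y(-4) + 57*(36 - 1*56)) = 151*(1 + 151*130) - (0 + 57*(36 - 1*56)) = 151*(1 + 19630) - (0 + 57*(36 - 56)) = 151*19631 - (0 + 57*(-20)) = 2964281 - (0 - 1140) = 2964281 - 1*(-1140) = 2964281 + 1140 = 2965421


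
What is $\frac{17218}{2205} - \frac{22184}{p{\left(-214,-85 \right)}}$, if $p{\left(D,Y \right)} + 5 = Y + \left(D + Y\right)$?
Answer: $\frac{55613522}{857745} \approx 64.837$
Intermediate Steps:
$p{\left(D,Y \right)} = -5 + D + 2 Y$ ($p{\left(D,Y \right)} = -5 + \left(Y + \left(D + Y\right)\right) = -5 + \left(D + 2 Y\right) = -5 + D + 2 Y$)
$\frac{17218}{2205} - \frac{22184}{p{\left(-214,-85 \right)}} = \frac{17218}{2205} - \frac{22184}{-5 - 214 + 2 \left(-85\right)} = 17218 \cdot \frac{1}{2205} - \frac{22184}{-5 - 214 - 170} = \frac{17218}{2205} - \frac{22184}{-389} = \frac{17218}{2205} - - \frac{22184}{389} = \frac{17218}{2205} + \frac{22184}{389} = \frac{55613522}{857745}$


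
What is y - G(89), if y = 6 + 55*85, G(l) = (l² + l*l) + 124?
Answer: -11285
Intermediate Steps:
G(l) = 124 + 2*l² (G(l) = (l² + l²) + 124 = 2*l² + 124 = 124 + 2*l²)
y = 4681 (y = 6 + 4675 = 4681)
y - G(89) = 4681 - (124 + 2*89²) = 4681 - (124 + 2*7921) = 4681 - (124 + 15842) = 4681 - 1*15966 = 4681 - 15966 = -11285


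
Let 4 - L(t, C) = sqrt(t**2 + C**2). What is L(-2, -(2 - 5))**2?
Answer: (4 - sqrt(13))**2 ≈ 0.15559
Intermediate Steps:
L(t, C) = 4 - sqrt(C**2 + t**2) (L(t, C) = 4 - sqrt(t**2 + C**2) = 4 - sqrt(C**2 + t**2))
L(-2, -(2 - 5))**2 = (4 - sqrt((-(2 - 5))**2 + (-2)**2))**2 = (4 - sqrt((-1*(-3))**2 + 4))**2 = (4 - sqrt(3**2 + 4))**2 = (4 - sqrt(9 + 4))**2 = (4 - sqrt(13))**2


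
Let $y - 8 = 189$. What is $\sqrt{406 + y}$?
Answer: $3 \sqrt{67} \approx 24.556$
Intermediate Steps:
$y = 197$ ($y = 8 + 189 = 197$)
$\sqrt{406 + y} = \sqrt{406 + 197} = \sqrt{603} = 3 \sqrt{67}$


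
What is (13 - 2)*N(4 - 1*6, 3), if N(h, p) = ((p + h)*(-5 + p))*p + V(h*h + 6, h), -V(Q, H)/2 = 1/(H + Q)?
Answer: -275/4 ≈ -68.750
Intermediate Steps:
V(Q, H) = -2/(H + Q)
N(h, p) = -2/(6 + h + h**2) + p*(-5 + p)*(h + p) (N(h, p) = ((p + h)*(-5 + p))*p - 2/(h + (h*h + 6)) = ((h + p)*(-5 + p))*p - 2/(h + (h**2 + 6)) = ((-5 + p)*(h + p))*p - 2/(h + (6 + h**2)) = p*(-5 + p)*(h + p) - 2/(6 + h + h**2) = -2/(6 + h + h**2) + p*(-5 + p)*(h + p))
(13 - 2)*N(4 - 1*6, 3) = (13 - 2)*((-2 + 3*(6 + (4 - 1*6) + (4 - 1*6)**2)*(3**2 - 5*(4 - 1*6) - 5*3 + (4 - 1*6)*3))/(6 + (4 - 1*6) + (4 - 1*6)**2)) = 11*((-2 + 3*(6 + (4 - 6) + (4 - 6)**2)*(9 - 5*(4 - 6) - 15 + (4 - 6)*3))/(6 + (4 - 6) + (4 - 6)**2)) = 11*((-2 + 3*(6 - 2 + (-2)**2)*(9 - 5*(-2) - 15 - 2*3))/(6 - 2 + (-2)**2)) = 11*((-2 + 3*(6 - 2 + 4)*(9 + 10 - 15 - 6))/(6 - 2 + 4)) = 11*((-2 + 3*8*(-2))/8) = 11*((-2 - 48)/8) = 11*((1/8)*(-50)) = 11*(-25/4) = -275/4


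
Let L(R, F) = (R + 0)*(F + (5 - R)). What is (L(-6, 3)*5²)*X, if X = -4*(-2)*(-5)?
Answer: 84000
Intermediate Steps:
L(R, F) = R*(5 + F - R)
X = -40 (X = 8*(-5) = -40)
(L(-6, 3)*5²)*X = (-6*(5 + 3 - 1*(-6))*5²)*(-40) = (-6*(5 + 3 + 6)*25)*(-40) = (-6*14*25)*(-40) = -84*25*(-40) = -2100*(-40) = 84000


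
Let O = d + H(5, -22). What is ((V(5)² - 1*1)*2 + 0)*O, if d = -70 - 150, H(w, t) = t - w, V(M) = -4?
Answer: -7410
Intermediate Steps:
d = -220
O = -247 (O = -220 + (-22 - 1*5) = -220 + (-22 - 5) = -220 - 27 = -247)
((V(5)² - 1*1)*2 + 0)*O = (((-4)² - 1*1)*2 + 0)*(-247) = ((16 - 1)*2 + 0)*(-247) = (15*2 + 0)*(-247) = (30 + 0)*(-247) = 30*(-247) = -7410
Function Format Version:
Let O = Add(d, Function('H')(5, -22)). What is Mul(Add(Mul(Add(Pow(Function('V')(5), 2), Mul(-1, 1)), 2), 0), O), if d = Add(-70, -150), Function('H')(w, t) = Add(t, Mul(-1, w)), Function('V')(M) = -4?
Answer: -7410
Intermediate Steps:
d = -220
O = -247 (O = Add(-220, Add(-22, Mul(-1, 5))) = Add(-220, Add(-22, -5)) = Add(-220, -27) = -247)
Mul(Add(Mul(Add(Pow(Function('V')(5), 2), Mul(-1, 1)), 2), 0), O) = Mul(Add(Mul(Add(Pow(-4, 2), Mul(-1, 1)), 2), 0), -247) = Mul(Add(Mul(Add(16, -1), 2), 0), -247) = Mul(Add(Mul(15, 2), 0), -247) = Mul(Add(30, 0), -247) = Mul(30, -247) = -7410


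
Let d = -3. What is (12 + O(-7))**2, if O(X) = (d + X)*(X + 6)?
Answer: 484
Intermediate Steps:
O(X) = (-3 + X)*(6 + X) (O(X) = (-3 + X)*(X + 6) = (-3 + X)*(6 + X))
(12 + O(-7))**2 = (12 + (-18 + (-7)**2 + 3*(-7)))**2 = (12 + (-18 + 49 - 21))**2 = (12 + 10)**2 = 22**2 = 484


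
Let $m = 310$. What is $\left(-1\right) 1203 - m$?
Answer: $-1513$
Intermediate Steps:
$\left(-1\right) 1203 - m = \left(-1\right) 1203 - 310 = -1203 - 310 = -1513$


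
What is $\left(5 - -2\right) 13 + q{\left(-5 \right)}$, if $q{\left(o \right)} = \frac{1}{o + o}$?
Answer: $\frac{909}{10} \approx 90.9$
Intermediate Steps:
$q{\left(o \right)} = \frac{1}{2 o}$
$\left(5 - -2\right) 13 + q{\left(-5 \right)} = \left(5 - -2\right) 13 + \frac{1}{2 \left(-5\right)} = \left(5 + 2\right) 13 + \frac{1}{2} \left(- \frac{1}{5}\right) = 7 \cdot 13 - \frac{1}{10} = 91 - \frac{1}{10} = \frac{909}{10}$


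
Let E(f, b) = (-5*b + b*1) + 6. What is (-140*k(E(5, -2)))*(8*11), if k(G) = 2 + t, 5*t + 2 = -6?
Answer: -4928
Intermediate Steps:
t = -8/5 (t = -⅖ + (⅕)*(-6) = -⅖ - 6/5 = -8/5 ≈ -1.6000)
E(f, b) = 6 - 4*b (E(f, b) = (-5*b + b) + 6 = -4*b + 6 = 6 - 4*b)
k(G) = ⅖ (k(G) = 2 - 8/5 = ⅖)
(-140*k(E(5, -2)))*(8*11) = (-140*⅖)*(8*11) = -56*88 = -4928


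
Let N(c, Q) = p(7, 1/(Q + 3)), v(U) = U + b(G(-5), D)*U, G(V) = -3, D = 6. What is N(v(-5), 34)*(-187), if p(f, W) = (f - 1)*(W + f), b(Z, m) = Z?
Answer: -291720/37 ≈ -7884.3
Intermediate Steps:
v(U) = -2*U (v(U) = U - 3*U = -2*U)
p(f, W) = (-1 + f)*(W + f)
N(c, Q) = 42 + 6/(3 + Q) (N(c, Q) = 7² - 1/(Q + 3) - 1*7 + (1/(Q + 3))*7 = 49 - 1/(3 + Q) - 7 + (1/(3 + Q))*7 = 49 - 1/(3 + Q) - 7 + 7/(3 + Q) = 42 + 6/(3 + Q))
N(v(-5), 34)*(-187) = (6*(22 + 7*34)/(3 + 34))*(-187) = (6*(22 + 238)/37)*(-187) = (6*(1/37)*260)*(-187) = (1560/37)*(-187) = -291720/37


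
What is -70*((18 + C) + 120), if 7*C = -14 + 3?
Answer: -9550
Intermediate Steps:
C = -11/7 (C = (-14 + 3)/7 = (⅐)*(-11) = -11/7 ≈ -1.5714)
-70*((18 + C) + 120) = -70*((18 - 11/7) + 120) = -70*(115/7 + 120) = -70*955/7 = -9550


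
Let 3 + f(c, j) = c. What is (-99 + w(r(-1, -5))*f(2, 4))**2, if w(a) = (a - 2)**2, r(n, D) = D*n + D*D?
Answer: 779689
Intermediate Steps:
r(n, D) = D**2 + D*n (r(n, D) = D*n + D**2 = D**2 + D*n)
f(c, j) = -3 + c
w(a) = (-2 + a)**2
(-99 + w(r(-1, -5))*f(2, 4))**2 = (-99 + (-2 - 5*(-5 - 1))**2*(-3 + 2))**2 = (-99 + (-2 - 5*(-6))**2*(-1))**2 = (-99 + (-2 + 30)**2*(-1))**2 = (-99 + 28**2*(-1))**2 = (-99 + 784*(-1))**2 = (-99 - 784)**2 = (-883)**2 = 779689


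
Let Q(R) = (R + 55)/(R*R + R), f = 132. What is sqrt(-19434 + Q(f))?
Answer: I*sqrt(12375642153)/798 ≈ 139.41*I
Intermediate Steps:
Q(R) = (55 + R)/(R + R**2) (Q(R) = (55 + R)/(R**2 + R) = (55 + R)/(R + R**2))
sqrt(-19434 + Q(f)) = sqrt(-19434 + (55 + 132)/(132*(1 + 132))) = sqrt(-19434 + (1/132)*187/133) = sqrt(-19434 + (1/132)*(1/133)*187) = sqrt(-19434 + 17/1596) = sqrt(-31016647/1596) = I*sqrt(12375642153)/798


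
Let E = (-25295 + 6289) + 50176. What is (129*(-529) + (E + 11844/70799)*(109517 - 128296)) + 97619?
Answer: -41439730388024/70799 ≈ -5.8532e+8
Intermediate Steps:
E = 31170 (E = -19006 + 50176 = 31170)
(129*(-529) + (E + 11844/70799)*(109517 - 128296)) + 97619 = (129*(-529) + (31170 + 11844/70799)*(109517 - 128296)) + 97619 = (-68241 + (31170 + 11844*(1/70799))*(-18779)) + 97619 = (-68241 + (31170 + 11844/70799)*(-18779)) + 97619 = (-68241 + (2206816674/70799)*(-18779)) + 97619 = (-68241 - 41441810321046/70799) + 97619 = -41446641715605/70799 + 97619 = -41439730388024/70799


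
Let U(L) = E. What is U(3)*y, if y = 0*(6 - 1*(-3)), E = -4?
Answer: 0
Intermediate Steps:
U(L) = -4
y = 0 (y = 0*(6 + 3) = 0*9 = 0)
U(3)*y = -4*0 = 0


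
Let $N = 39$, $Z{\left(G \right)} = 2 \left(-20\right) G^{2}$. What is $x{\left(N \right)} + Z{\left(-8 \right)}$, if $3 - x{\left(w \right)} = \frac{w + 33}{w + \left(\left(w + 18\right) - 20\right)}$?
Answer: $- \frac{48601}{19} \approx -2557.9$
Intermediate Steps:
$Z{\left(G \right)} = - 40 G^{2}$
$x{\left(w \right)} = 3 - \frac{33 + w}{-2 + 2 w}$ ($x{\left(w \right)} = 3 - \frac{w + 33}{w + \left(\left(w + 18\right) - 20\right)} = 3 - \frac{33 + w}{w + \left(\left(18 + w\right) - 20\right)} = 3 - \frac{33 + w}{w + \left(-2 + w\right)} = 3 - \frac{33 + w}{-2 + 2 w}$)
$x{\left(N \right)} + Z{\left(-8 \right)} = \frac{-39 + 5 \cdot 39}{2 \left(-1 + 39\right)} - 40 \left(-8\right)^{2} = \frac{-39 + 195}{2 \cdot 38} - 2560 = \frac{1}{2} \cdot \frac{1}{38} \cdot 156 - 2560 = \frac{39}{19} - 2560 = - \frac{48601}{19}$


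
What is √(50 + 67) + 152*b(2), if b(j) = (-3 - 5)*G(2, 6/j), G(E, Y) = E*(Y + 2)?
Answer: -12160 + 3*√13 ≈ -12149.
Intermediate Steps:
G(E, Y) = E*(2 + Y)
b(j) = -32 - 96/j (b(j) = (-3 - 5)*(2*(2 + 6/j)) = -8*(4 + 12/j) = -32 - 96/j)
√(50 + 67) + 152*b(2) = √(50 + 67) + 152*(-32 - 96/2) = √117 + 152*(-32 - 96*½) = 3*√13 + 152*(-32 - 48) = 3*√13 + 152*(-80) = 3*√13 - 12160 = -12160 + 3*√13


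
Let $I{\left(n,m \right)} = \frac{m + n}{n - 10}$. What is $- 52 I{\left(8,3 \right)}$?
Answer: $286$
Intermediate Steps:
$I{\left(n,m \right)} = \frac{m + n}{-10 + n}$
$- 52 I{\left(8,3 \right)} = - 52 \frac{3 + 8}{-10 + 8} = - 52 \frac{1}{-2} \cdot 11 = - 52 \left(\left(- \frac{1}{2}\right) 11\right) = \left(-52\right) \left(- \frac{11}{2}\right) = 286$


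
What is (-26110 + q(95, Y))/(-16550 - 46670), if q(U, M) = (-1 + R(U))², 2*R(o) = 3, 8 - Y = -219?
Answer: 104439/252880 ≈ 0.41300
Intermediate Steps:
Y = 227 (Y = 8 - 1*(-219) = 8 + 219 = 227)
R(o) = 3/2 (R(o) = (½)*3 = 3/2)
q(U, M) = ¼ (q(U, M) = (-1 + 3/2)² = (½)² = ¼)
(-26110 + q(95, Y))/(-16550 - 46670) = (-26110 + ¼)/(-16550 - 46670) = -104439/4/(-63220) = -104439/4*(-1/63220) = 104439/252880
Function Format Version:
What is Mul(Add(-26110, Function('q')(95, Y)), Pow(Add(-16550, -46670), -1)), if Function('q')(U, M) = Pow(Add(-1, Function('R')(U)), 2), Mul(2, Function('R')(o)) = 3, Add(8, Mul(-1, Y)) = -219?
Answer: Rational(104439, 252880) ≈ 0.41300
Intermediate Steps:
Y = 227 (Y = Add(8, Mul(-1, -219)) = Add(8, 219) = 227)
Function('R')(o) = Rational(3, 2) (Function('R')(o) = Mul(Rational(1, 2), 3) = Rational(3, 2))
Function('q')(U, M) = Rational(1, 4) (Function('q')(U, M) = Pow(Add(-1, Rational(3, 2)), 2) = Pow(Rational(1, 2), 2) = Rational(1, 4))
Mul(Add(-26110, Function('q')(95, Y)), Pow(Add(-16550, -46670), -1)) = Mul(Add(-26110, Rational(1, 4)), Pow(Add(-16550, -46670), -1)) = Mul(Rational(-104439, 4), Pow(-63220, -1)) = Mul(Rational(-104439, 4), Rational(-1, 63220)) = Rational(104439, 252880)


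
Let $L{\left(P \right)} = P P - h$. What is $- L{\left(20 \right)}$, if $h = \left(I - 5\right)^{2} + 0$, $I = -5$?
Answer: $-300$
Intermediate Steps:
$h = 100$ ($h = \left(-5 - 5\right)^{2} + 0 = \left(-10\right)^{2} + 0 = 100 + 0 = 100$)
$L{\left(P \right)} = -100 + P^{2}$ ($L{\left(P \right)} = P P - 100 = P^{2} - 100 = -100 + P^{2}$)
$- L{\left(20 \right)} = - (-100 + 20^{2}) = - (-100 + 400) = \left(-1\right) 300 = -300$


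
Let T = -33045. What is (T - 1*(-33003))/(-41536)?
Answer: 21/20768 ≈ 0.0010112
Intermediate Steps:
(T - 1*(-33003))/(-41536) = (-33045 - 1*(-33003))/(-41536) = (-33045 + 33003)*(-1/41536) = -42*(-1/41536) = 21/20768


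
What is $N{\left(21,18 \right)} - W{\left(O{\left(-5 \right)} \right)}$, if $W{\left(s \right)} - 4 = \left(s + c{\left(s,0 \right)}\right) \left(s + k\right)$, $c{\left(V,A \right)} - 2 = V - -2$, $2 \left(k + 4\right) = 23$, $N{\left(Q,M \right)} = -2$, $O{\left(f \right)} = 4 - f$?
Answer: $-369$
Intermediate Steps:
$k = \frac{15}{2}$ ($k = -4 + \frac{1}{2} \cdot 23 = -4 + \frac{23}{2} = \frac{15}{2} \approx 7.5$)
$c{\left(V,A \right)} = 4 + V$ ($c{\left(V,A \right)} = 2 + \left(V - -2\right) = 2 + \left(V + 2\right) = 2 + \left(2 + V\right) = 4 + V$)
$W{\left(s \right)} = 4 + \left(4 + 2 s\right) \left(\frac{15}{2} + s\right)$ ($W{\left(s \right)} = 4 + \left(s + \left(4 + s\right)\right) \left(s + \frac{15}{2}\right) = 4 + \left(4 + 2 s\right) \left(\frac{15}{2} + s\right)$)
$N{\left(21,18 \right)} - W{\left(O{\left(-5 \right)} \right)} = -2 - \left(34 + 2 \left(4 - -5\right)^{2} + 19 \left(4 - -5\right)\right) = -2 - \left(34 + 2 \left(4 + 5\right)^{2} + 19 \left(4 + 5\right)\right) = -2 - \left(34 + 2 \cdot 9^{2} + 19 \cdot 9\right) = -2 - \left(34 + 2 \cdot 81 + 171\right) = -2 - \left(34 + 162 + 171\right) = -2 - 367 = -369$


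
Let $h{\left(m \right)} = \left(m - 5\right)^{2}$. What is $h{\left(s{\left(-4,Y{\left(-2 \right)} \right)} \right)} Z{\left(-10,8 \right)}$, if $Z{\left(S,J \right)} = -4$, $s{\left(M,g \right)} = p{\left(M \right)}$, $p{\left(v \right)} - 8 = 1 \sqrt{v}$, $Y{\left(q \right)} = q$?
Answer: $-20 - 48 i \approx -20.0 - 48.0 i$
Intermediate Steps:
$p{\left(v \right)} = 8 + \sqrt{v}$ ($p{\left(v \right)} = 8 + 1 \sqrt{v} = 8 + \sqrt{v}$)
$s{\left(M,g \right)} = 8 + \sqrt{M}$
$h{\left(m \right)} = \left(-5 + m\right)^{2}$
$h{\left(s{\left(-4,Y{\left(-2 \right)} \right)} \right)} Z{\left(-10,8 \right)} = \left(-5 + \left(8 + \sqrt{-4}\right)\right)^{2} \left(-4\right) = \left(-5 + \left(8 + 2 i\right)\right)^{2} \left(-4\right) = \left(3 + 2 i\right)^{2} \left(-4\right) = - 4 \left(3 + 2 i\right)^{2}$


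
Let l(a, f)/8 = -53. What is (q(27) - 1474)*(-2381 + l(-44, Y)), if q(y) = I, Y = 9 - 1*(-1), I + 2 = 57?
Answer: 3980295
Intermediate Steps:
I = 55 (I = -2 + 57 = 55)
Y = 10 (Y = 9 + 1 = 10)
l(a, f) = -424 (l(a, f) = 8*(-53) = -424)
q(y) = 55
(q(27) - 1474)*(-2381 + l(-44, Y)) = (55 - 1474)*(-2381 - 424) = -1419*(-2805) = 3980295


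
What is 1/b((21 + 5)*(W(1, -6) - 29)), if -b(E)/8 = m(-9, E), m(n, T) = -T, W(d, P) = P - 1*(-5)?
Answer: -1/6240 ≈ -0.00016026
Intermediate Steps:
W(d, P) = 5 + P (W(d, P) = P + 5 = 5 + P)
b(E) = 8*E (b(E) = -(-8)*E = 8*E)
1/b((21 + 5)*(W(1, -6) - 29)) = 1/(8*((21 + 5)*((5 - 6) - 29))) = 1/(8*(26*(-1 - 29))) = 1/(8*(26*(-30))) = 1/(8*(-780)) = 1/(-6240) = -1/6240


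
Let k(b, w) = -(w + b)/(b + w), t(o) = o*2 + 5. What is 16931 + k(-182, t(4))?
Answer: 16930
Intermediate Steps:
t(o) = 5 + 2*o (t(o) = 2*o + 5 = 5 + 2*o)
k(b, w) = -1 (k(b, w) = -(b + w)/(b + w) = -1*1 = -1)
16931 + k(-182, t(4)) = 16931 - 1 = 16930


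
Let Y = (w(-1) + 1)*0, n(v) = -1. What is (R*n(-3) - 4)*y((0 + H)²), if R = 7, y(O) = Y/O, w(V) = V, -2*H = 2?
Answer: 0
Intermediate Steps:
H = -1 (H = -½*2 = -1)
Y = 0 (Y = (-1 + 1)*0 = 0*0 = 0)
y(O) = 0 (y(O) = 0/O = 0)
(R*n(-3) - 4)*y((0 + H)²) = (7*(-1) - 4)*0 = (-7 - 4)*0 = -11*0 = 0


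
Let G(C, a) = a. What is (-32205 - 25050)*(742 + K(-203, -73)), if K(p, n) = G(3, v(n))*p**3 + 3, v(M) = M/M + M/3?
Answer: -11175834855625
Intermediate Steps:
v(M) = 1 + M/3 (v(M) = 1 + M*(1/3) = 1 + M/3)
K(p, n) = 3 + p**3*(1 + n/3) (K(p, n) = (1 + n/3)*p**3 + 3 = p**3*(1 + n/3) + 3 = 3 + p**3*(1 + n/3))
(-32205 - 25050)*(742 + K(-203, -73)) = (-32205 - 25050)*(742 + (3 + (1/3)*(-203)**3*(3 - 73))) = -57255*(742 + (3 + (1/3)*(-8365427)*(-70))) = -57255*(742 + (3 + 585579890/3)) = -57255*(742 + 585579899/3) = -57255*585582125/3 = -11175834855625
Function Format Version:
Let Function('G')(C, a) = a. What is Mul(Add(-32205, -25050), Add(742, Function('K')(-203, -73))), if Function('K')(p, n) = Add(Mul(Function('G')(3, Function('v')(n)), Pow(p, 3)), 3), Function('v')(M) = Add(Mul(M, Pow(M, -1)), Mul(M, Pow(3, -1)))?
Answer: -11175834855625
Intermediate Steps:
Function('v')(M) = Add(1, Mul(Rational(1, 3), M)) (Function('v')(M) = Add(1, Mul(M, Rational(1, 3))) = Add(1, Mul(Rational(1, 3), M)))
Function('K')(p, n) = Add(3, Mul(Pow(p, 3), Add(1, Mul(Rational(1, 3), n)))) (Function('K')(p, n) = Add(Mul(Add(1, Mul(Rational(1, 3), n)), Pow(p, 3)), 3) = Add(Mul(Pow(p, 3), Add(1, Mul(Rational(1, 3), n))), 3) = Add(3, Mul(Pow(p, 3), Add(1, Mul(Rational(1, 3), n)))))
Mul(Add(-32205, -25050), Add(742, Function('K')(-203, -73))) = Mul(Add(-32205, -25050), Add(742, Add(3, Mul(Rational(1, 3), Pow(-203, 3), Add(3, -73))))) = Mul(-57255, Add(742, Add(3, Mul(Rational(1, 3), -8365427, -70)))) = Mul(-57255, Add(742, Add(3, Rational(585579890, 3)))) = Mul(-57255, Add(742, Rational(585579899, 3))) = Mul(-57255, Rational(585582125, 3)) = -11175834855625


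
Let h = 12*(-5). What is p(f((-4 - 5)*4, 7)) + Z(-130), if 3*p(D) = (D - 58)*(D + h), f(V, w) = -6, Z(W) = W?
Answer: 1278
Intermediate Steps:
h = -60
p(D) = (-60 + D)*(-58 + D)/3 (p(D) = ((D - 58)*(D - 60))/3 = ((-58 + D)*(-60 + D))/3 = ((-60 + D)*(-58 + D))/3 = (-60 + D)*(-58 + D)/3)
p(f((-4 - 5)*4, 7)) + Z(-130) = (1160 - 118/3*(-6) + (⅓)*(-6)²) - 130 = (1160 + 236 + (⅓)*36) - 130 = (1160 + 236 + 12) - 130 = 1408 - 130 = 1278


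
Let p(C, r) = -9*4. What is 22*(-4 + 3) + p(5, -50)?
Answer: -58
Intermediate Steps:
p(C, r) = -36
22*(-4 + 3) + p(5, -50) = 22*(-4 + 3) - 36 = 22*(-1) - 36 = -22 - 36 = -58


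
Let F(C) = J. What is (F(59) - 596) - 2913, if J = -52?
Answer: -3561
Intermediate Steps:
F(C) = -52
(F(59) - 596) - 2913 = (-52 - 596) - 2913 = -648 - 2913 = -3561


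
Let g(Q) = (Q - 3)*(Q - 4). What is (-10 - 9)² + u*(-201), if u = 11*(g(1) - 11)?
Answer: 11416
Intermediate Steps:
g(Q) = (-4 + Q)*(-3 + Q) (g(Q) = (-3 + Q)*(-4 + Q) = (-4 + Q)*(-3 + Q))
u = -55 (u = 11*((12 + 1² - 7*1) - 11) = 11*((12 + 1 - 7) - 11) = 11*(6 - 11) = 11*(-5) = -55)
(-10 - 9)² + u*(-201) = (-10 - 9)² - 55*(-201) = (-19)² + 11055 = 361 + 11055 = 11416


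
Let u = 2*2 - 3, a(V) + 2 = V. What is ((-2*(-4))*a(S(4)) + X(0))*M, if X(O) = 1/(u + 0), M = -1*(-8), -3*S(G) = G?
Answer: -616/3 ≈ -205.33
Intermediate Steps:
S(G) = -G/3
a(V) = -2 + V
M = 8
u = 1 (u = 4 - 3 = 1)
X(O) = 1 (X(O) = 1/(1 + 0) = 1/1 = 1)
((-2*(-4))*a(S(4)) + X(0))*M = ((-2*(-4))*(-2 - ⅓*4) + 1)*8 = (8*(-2 - 4/3) + 1)*8 = (8*(-10/3) + 1)*8 = (-80/3 + 1)*8 = -77/3*8 = -616/3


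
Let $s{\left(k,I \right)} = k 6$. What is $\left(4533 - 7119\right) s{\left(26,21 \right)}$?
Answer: $-403416$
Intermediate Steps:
$s{\left(k,I \right)} = 6 k$
$\left(4533 - 7119\right) s{\left(26,21 \right)} = \left(4533 - 7119\right) 6 \cdot 26 = \left(-2586\right) 156 = -403416$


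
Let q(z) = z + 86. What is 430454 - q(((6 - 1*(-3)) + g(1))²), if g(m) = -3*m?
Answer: 430332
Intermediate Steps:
q(z) = 86 + z
430454 - q(((6 - 1*(-3)) + g(1))²) = 430454 - (86 + ((6 - 1*(-3)) - 3*1)²) = 430454 - (86 + ((6 + 3) - 3)²) = 430454 - (86 + (9 - 3)²) = 430454 - (86 + 6²) = 430454 - (86 + 36) = 430454 - 1*122 = 430454 - 122 = 430332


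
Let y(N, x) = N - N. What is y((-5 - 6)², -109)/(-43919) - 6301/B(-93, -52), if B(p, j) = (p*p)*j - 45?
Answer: 6301/449793 ≈ 0.014009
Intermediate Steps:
B(p, j) = -45 + j*p² (B(p, j) = p²*j - 45 = j*p² - 45 = -45 + j*p²)
y(N, x) = 0
y((-5 - 6)², -109)/(-43919) - 6301/B(-93, -52) = 0/(-43919) - 6301/(-45 - 52*(-93)²) = 0*(-1/43919) - 6301/(-45 - 52*8649) = 0 - 6301/(-45 - 449748) = 0 - 6301/(-449793) = 0 - 6301*(-1/449793) = 0 + 6301/449793 = 6301/449793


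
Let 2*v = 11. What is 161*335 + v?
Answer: 107881/2 ≈ 53941.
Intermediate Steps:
v = 11/2 (v = (½)*11 = 11/2 ≈ 5.5000)
161*335 + v = 161*335 + 11/2 = 53935 + 11/2 = 107881/2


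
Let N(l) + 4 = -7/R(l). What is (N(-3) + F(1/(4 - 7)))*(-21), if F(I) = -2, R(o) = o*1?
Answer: 77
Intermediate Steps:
R(o) = o
N(l) = -4 - 7/l
(N(-3) + F(1/(4 - 7)))*(-21) = ((-4 - 7/(-3)) - 2)*(-21) = ((-4 - 7*(-⅓)) - 2)*(-21) = ((-4 + 7/3) - 2)*(-21) = (-5/3 - 2)*(-21) = -11/3*(-21) = 77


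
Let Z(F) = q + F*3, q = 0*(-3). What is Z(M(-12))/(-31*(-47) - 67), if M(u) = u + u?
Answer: -36/695 ≈ -0.051799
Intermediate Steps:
q = 0
M(u) = 2*u
Z(F) = 3*F (Z(F) = 0 + F*3 = 0 + 3*F = 3*F)
Z(M(-12))/(-31*(-47) - 67) = (3*(2*(-12)))/(-31*(-47) - 67) = (3*(-24))/(1457 - 67) = -72/1390 = -72*1/1390 = -36/695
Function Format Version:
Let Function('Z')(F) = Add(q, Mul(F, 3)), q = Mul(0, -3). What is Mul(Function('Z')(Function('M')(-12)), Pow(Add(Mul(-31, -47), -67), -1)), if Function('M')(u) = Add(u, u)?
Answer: Rational(-36, 695) ≈ -0.051799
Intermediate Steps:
q = 0
Function('M')(u) = Mul(2, u)
Function('Z')(F) = Mul(3, F) (Function('Z')(F) = Add(0, Mul(F, 3)) = Add(0, Mul(3, F)) = Mul(3, F))
Mul(Function('Z')(Function('M')(-12)), Pow(Add(Mul(-31, -47), -67), -1)) = Mul(Mul(3, Mul(2, -12)), Pow(Add(Mul(-31, -47), -67), -1)) = Mul(Mul(3, -24), Pow(Add(1457, -67), -1)) = Mul(-72, Pow(1390, -1)) = Mul(-72, Rational(1, 1390)) = Rational(-36, 695)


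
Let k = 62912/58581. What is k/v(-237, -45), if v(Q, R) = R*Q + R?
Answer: 15728/155532555 ≈ 0.00010112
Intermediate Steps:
k = 62912/58581 (k = 62912*(1/58581) = 62912/58581 ≈ 1.0739)
v(Q, R) = R + Q*R (v(Q, R) = Q*R + R = R + Q*R)
k/v(-237, -45) = 62912/(58581*((-45*(1 - 237)))) = 62912/(58581*((-45*(-236)))) = (62912/58581)/10620 = (62912/58581)*(1/10620) = 15728/155532555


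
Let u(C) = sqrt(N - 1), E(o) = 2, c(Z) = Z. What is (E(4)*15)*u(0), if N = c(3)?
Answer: 30*sqrt(2) ≈ 42.426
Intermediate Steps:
N = 3
u(C) = sqrt(2) (u(C) = sqrt(3 - 1) = sqrt(2))
(E(4)*15)*u(0) = (2*15)*sqrt(2) = 30*sqrt(2)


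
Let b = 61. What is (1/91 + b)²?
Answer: 30824704/8281 ≈ 3722.3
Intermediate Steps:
(1/91 + b)² = (1/91 + 61)² = (5552/91)² = 30824704/8281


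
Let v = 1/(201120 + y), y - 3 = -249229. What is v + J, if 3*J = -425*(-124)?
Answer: 2535186197/144318 ≈ 17567.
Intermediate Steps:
y = -249226 (y = 3 - 249229 = -249226)
J = 52700/3 (J = (-425*(-124))/3 = (⅓)*52700 = 52700/3 ≈ 17567.)
v = -1/48106 (v = 1/(201120 - 249226) = 1/(-48106) = -1/48106 ≈ -2.0787e-5)
v + J = -1/48106 + 52700/3 = 2535186197/144318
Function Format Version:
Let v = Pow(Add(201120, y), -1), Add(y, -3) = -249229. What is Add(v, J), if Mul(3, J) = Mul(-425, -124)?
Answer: Rational(2535186197, 144318) ≈ 17567.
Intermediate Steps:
y = -249226 (y = Add(3, -249229) = -249226)
J = Rational(52700, 3) (J = Mul(Rational(1, 3), Mul(-425, -124)) = Mul(Rational(1, 3), 52700) = Rational(52700, 3) ≈ 17567.)
v = Rational(-1, 48106) (v = Pow(Add(201120, -249226), -1) = Pow(-48106, -1) = Rational(-1, 48106) ≈ -2.0787e-5)
Add(v, J) = Add(Rational(-1, 48106), Rational(52700, 3)) = Rational(2535186197, 144318)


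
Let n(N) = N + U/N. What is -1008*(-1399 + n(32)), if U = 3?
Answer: 2755683/2 ≈ 1.3778e+6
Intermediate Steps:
n(N) = N + 3/N
-1008*(-1399 + n(32)) = -1008*(-1399 + (32 + 3/32)) = -1008*(-1399 + 1027/32) = -1008*(-43741/32) = 2755683/2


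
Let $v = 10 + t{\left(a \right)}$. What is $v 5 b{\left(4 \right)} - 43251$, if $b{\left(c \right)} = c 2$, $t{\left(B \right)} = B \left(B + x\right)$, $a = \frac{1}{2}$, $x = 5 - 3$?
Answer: $-42801$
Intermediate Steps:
$x = 2$ ($x = 5 - 3 = 2$)
$a = \frac{1}{2} \approx 0.5$
$t{\left(B \right)} = B \left(2 + B\right)$ ($t{\left(B \right)} = B \left(B + 2\right) = B \left(2 + B\right)$)
$b{\left(c \right)} = 2 c$
$v = \frac{45}{4}$ ($v = 10 + \frac{2 + \frac{1}{2}}{2} = 10 + \frac{1}{2} \cdot \frac{5}{2} = 10 + \frac{5}{4} = \frac{45}{4} \approx 11.25$)
$v 5 b{\left(4 \right)} - 43251 = \frac{45}{4} \cdot 5 \cdot 2 \cdot 4 - 43251 = \frac{225}{4} \cdot 8 - 43251 = 450 - 43251 = -42801$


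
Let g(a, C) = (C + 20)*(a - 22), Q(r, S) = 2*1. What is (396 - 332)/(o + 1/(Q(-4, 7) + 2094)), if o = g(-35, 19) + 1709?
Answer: -134144/1077343 ≈ -0.12451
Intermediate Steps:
Q(r, S) = 2
g(a, C) = (-22 + a)*(20 + C) (g(a, C) = (20 + C)*(-22 + a) = (-22 + a)*(20 + C))
o = -514 (o = (-440 - 22*19 + 20*(-35) + 19*(-35)) + 1709 = (-440 - 418 - 700 - 665) + 1709 = -2223 + 1709 = -514)
(396 - 332)/(o + 1/(Q(-4, 7) + 2094)) = (396 - 332)/(-514 + 1/(2 + 2094)) = 64/(-514 + 1/2096) = 64/(-1077343/2096) = 64*(-2096/1077343) = -134144/1077343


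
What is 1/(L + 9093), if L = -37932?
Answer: -1/28839 ≈ -3.4675e-5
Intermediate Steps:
1/(L + 9093) = 1/(-37932 + 9093) = 1/(-28839) = -1/28839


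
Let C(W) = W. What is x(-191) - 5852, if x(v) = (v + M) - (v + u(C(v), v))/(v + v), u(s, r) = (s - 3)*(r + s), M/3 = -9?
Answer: -11753/2 ≈ -5876.5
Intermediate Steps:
M = -27 (M = 3*(-9) = -27)
u(s, r) = (-3 + s)*(r + s)
x(v) = -27 + v - (-5*v + 2*v²)/(2*v) (x(v) = (v - 27) - (v + (v² - 3*v - 3*v + v*v))/(v + v) = (-27 + v) - (v + (v² - 3*v - 3*v + v²))/(2*v) = (-27 + v) - (v + (-6*v + 2*v²))*1/(2*v) = (-27 + v) - (-5*v + 2*v²)*1/(2*v) = (-27 + v) - (-5*v + 2*v²)/(2*v) = -27 + v - (-5*v + 2*v²)/(2*v))
x(-191) - 5852 = -49/2 - 5852 = -11753/2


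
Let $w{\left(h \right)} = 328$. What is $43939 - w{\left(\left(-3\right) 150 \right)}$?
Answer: $43611$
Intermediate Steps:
$43939 - w{\left(\left(-3\right) 150 \right)} = 43939 - 328 = 43611$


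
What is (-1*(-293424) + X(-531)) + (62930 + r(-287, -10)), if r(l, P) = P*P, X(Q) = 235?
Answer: 356689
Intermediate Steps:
r(l, P) = P²
(-1*(-293424) + X(-531)) + (62930 + r(-287, -10)) = (-1*(-293424) + 235) + (62930 + (-10)²) = (293424 + 235) + (62930 + 100) = 293659 + 63030 = 356689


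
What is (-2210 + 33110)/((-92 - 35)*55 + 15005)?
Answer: 1545/401 ≈ 3.8529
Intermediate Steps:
(-2210 + 33110)/((-92 - 35)*55 + 15005) = 30900/(-127*55 + 15005) = 30900/(-6985 + 15005) = 30900/8020 = 30900*(1/8020) = 1545/401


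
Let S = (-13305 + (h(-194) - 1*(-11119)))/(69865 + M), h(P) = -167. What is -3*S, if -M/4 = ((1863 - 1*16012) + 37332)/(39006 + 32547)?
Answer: 38853279/384535201 ≈ 0.10104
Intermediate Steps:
M = -92732/71553 (M = -4*((1863 - 1*16012) + 37332)/(39006 + 32547) = -4*((1863 - 16012) + 37332)/71553 = -4*(-14149 + 37332)/71553 = -92732/71553 ≈ -1.2960)
S = -12951093/384535201 (S = (-13305 + (-167 - 1*(-11119)))/(69865 - 92732/71553) = (-13305 + (-167 + 11119))/(4998957613/71553) = (-13305 + 10952)*(71553/4998957613) = -2353*71553/4998957613 = -12951093/384535201 ≈ -0.033680)
-3*S = -3*(-12951093/384535201) = 38853279/384535201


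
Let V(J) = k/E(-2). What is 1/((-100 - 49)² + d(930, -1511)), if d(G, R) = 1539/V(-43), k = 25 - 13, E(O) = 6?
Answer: 2/45941 ≈ 4.3534e-5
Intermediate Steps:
k = 12
V(J) = 2 (V(J) = 12/6 = 12*(⅙) = 2)
d(G, R) = 1539/2
1/((-100 - 49)² + d(930, -1511)) = 1/((-100 - 49)² + 1539/2) = 1/((-149)² + 1539/2) = 1/(22201 + 1539/2) = 1/(45941/2) = 2/45941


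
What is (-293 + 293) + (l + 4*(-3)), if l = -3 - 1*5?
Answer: -20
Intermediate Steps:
l = -8 (l = -3 - 5 = -8)
(-293 + 293) + (l + 4*(-3)) = (-293 + 293) + (-8 + 4*(-3)) = 0 + (-8 - 12) = 0 - 20 = -20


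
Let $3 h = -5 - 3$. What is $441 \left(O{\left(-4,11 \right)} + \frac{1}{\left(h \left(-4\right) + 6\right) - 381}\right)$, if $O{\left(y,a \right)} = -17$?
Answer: $- \frac{8195544}{1093} \approx -7498.2$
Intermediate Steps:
$h = - \frac{8}{3}$ ($h = \frac{-5 - 3}{3} = \frac{1}{3} \left(-8\right) = - \frac{8}{3} \approx -2.6667$)
$441 \left(O{\left(-4,11 \right)} + \frac{1}{\left(h \left(-4\right) + 6\right) - 381}\right) = 441 \left(-17 + \frac{1}{\left(\left(- \frac{8}{3}\right) \left(-4\right) + 6\right) - 381}\right) = 441 \left(-17 + \frac{1}{\left(\frac{32}{3} + 6\right) - 381}\right) = 441 \left(-17 + \frac{1}{\frac{50}{3} - 381}\right) = 441 \left(-17 + \frac{1}{- \frac{1093}{3}}\right) = 441 \left(-17 - \frac{3}{1093}\right) = 441 \left(- \frac{18584}{1093}\right) = - \frac{8195544}{1093}$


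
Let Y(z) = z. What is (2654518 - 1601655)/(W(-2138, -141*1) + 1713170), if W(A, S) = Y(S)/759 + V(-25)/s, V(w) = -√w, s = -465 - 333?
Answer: 73522303025327043007428/119632079592127451112901 - 268896903990330*I/119632079592127451112901 ≈ 0.61457 - 2.2477e-9*I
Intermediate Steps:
s = -798
W(A, S) = S/759 + 5*I/798 (W(A, S) = S/759 - √(-25)/(-798) = S*(1/759) - 5*I*(-1/798) = S/759 - 5*I*(-1/798) = S/759 + 5*I/798)
(2654518 - 1601655)/(W(-2138, -141*1) + 1713170) = (2654518 - 1601655)/(((-141*1)/759 + 5*I/798) + 1713170) = 1052863/(((1/759)*(-141) + 5*I/798) + 1713170) = 1052863/((-47/253 + 5*I/798) + 1713170) = 1052863/(433431963/253 + 5*I/798) = 1052863*(40761187236*(433431963/253 - 5*I/798)/119632079592127451112901) = 42915945876856668*(433431963/253 - 5*I/798)/119632079592127451112901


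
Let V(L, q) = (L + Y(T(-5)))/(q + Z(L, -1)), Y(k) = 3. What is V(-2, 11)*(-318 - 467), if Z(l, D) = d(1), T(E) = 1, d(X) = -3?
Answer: -785/8 ≈ -98.125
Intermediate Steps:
Z(l, D) = -3
V(L, q) = (3 + L)/(-3 + q) (V(L, q) = (L + 3)/(q - 3) = (3 + L)/(-3 + q))
V(-2, 11)*(-318 - 467) = ((3 - 2)/(-3 + 11))*(-318 - 467) = (1/8)*(-785) = -785/8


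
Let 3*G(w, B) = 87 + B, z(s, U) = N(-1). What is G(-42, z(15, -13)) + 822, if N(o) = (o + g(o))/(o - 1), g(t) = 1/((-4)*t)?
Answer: 6809/8 ≈ 851.13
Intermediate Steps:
g(t) = -1/(4*t)
N(o) = (o - 1/(4*o))/(-1 + o) (N(o) = (o - 1/(4*o))/(o - 1) = (o - 1/(4*o))/(-1 + o))
z(s, U) = 3/8 (z(s, U) = (-¼ + (-1)²)/((-1)*(-1 - 1)) = -1*(-¼ + 1)/(-2) = -1*(-½)*¾ = 3/8)
G(w, B) = 29 + B/3 (G(w, B) = (87 + B)/3 = 29 + B/3)
G(-42, z(15, -13)) + 822 = (29 + (⅓)*(3/8)) + 822 = (29 + ⅛) + 822 = 233/8 + 822 = 6809/8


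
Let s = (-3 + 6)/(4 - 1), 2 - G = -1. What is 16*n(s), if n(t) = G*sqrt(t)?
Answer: 48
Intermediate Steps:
G = 3 (G = 2 - 1*(-1) = 2 + 1 = 3)
s = 1 (s = 3/3 = 3*(1/3) = 1)
n(t) = 3*sqrt(t)
16*n(s) = 16*(3*sqrt(1)) = 16*(3*1) = 16*3 = 48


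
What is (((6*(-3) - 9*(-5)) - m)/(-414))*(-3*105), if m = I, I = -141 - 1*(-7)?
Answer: 245/2 ≈ 122.50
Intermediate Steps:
I = -134 (I = -141 + 7 = -134)
m = -134
(((6*(-3) - 9*(-5)) - m)/(-414))*(-3*105) = (((6*(-3) - 9*(-5)) - 1*(-134))/(-414))*(-3*105) = (((-18 + 45) + 134)*(-1/414))*(-315) = ((27 + 134)*(-1/414))*(-315) = (161*(-1/414))*(-315) = -7/18*(-315) = 245/2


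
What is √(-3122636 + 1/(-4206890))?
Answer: I*√55264172959228662490/4206890 ≈ 1767.1*I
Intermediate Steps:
√(-3122636 + 1/(-4206890)) = √(-3122636 - 1/4206890) = √(-13136586162041/4206890) = I*√55264172959228662490/4206890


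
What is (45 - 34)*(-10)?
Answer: -110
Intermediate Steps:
(45 - 34)*(-10) = 11*(-10) = -110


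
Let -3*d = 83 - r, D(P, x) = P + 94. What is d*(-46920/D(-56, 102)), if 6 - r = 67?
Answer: 1126080/19 ≈ 59267.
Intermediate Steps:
r = -61 (r = 6 - 1*67 = 6 - 67 = -61)
D(P, x) = 94 + P
d = -48 (d = -(83 - 1*(-61))/3 = -(83 + 61)/3 = -⅓*144 = -48)
d*(-46920/D(-56, 102)) = -(-2252160)/(94 - 56) = -(-2252160)/38 = -48*(-23460/19) = 1126080/19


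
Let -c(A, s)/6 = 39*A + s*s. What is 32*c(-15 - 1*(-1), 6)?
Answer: 97920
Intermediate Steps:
c(A, s) = -234*A - 6*s² (c(A, s) = -6*(39*A + s*s) = -6*(39*A + s²) = -6*(s² + 39*A) = -234*A - 6*s²)
32*c(-15 - 1*(-1), 6) = 32*(-234*(-15 - 1*(-1)) - 6*6²) = 32*(-234*(-15 + 1) - 6*36) = 32*(-234*(-14) - 216) = 32*(3276 - 216) = 32*3060 = 97920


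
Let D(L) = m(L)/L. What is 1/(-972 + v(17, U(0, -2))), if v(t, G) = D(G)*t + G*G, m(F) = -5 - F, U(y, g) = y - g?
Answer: -2/2055 ≈ -0.00097324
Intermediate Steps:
D(L) = (-5 - L)/L
v(t, G) = G² + t*(-5 - G)/G (v(t, G) = ((-5 - G)/G)*t + G*G = t*(-5 - G)/G + G² = G² + t*(-5 - G)/G)
1/(-972 + v(17, U(0, -2))) = 1/(-972 + ((0 - 1*(-2))³ - 1*17*(5 + (0 - 1*(-2))))/(0 - 1*(-2))) = 1/(-972 + ((0 + 2)³ - 1*17*(5 + (0 + 2)))/(0 + 2)) = 1/(-972 + (2³ - 1*17*(5 + 2))/2) = 1/(-972 + (8 - 1*17*7)/2) = 1/(-972 + (8 - 119)/2) = 1/(-972 + (½)*(-111)) = 1/(-972 - 111/2) = 1/(-2055/2) = -2/2055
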